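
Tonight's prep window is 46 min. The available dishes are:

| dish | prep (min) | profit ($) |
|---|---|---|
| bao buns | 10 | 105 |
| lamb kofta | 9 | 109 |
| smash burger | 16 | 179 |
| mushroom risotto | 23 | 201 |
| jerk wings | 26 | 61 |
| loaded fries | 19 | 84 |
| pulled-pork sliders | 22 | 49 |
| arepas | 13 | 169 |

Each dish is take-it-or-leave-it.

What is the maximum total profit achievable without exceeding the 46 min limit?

479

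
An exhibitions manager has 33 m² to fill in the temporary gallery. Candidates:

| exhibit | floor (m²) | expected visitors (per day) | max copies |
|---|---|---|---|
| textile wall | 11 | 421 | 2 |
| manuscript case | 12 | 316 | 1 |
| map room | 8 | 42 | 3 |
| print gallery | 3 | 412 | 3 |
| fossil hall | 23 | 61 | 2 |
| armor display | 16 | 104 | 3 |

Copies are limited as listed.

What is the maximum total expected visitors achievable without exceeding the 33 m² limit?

2078

Taking 2×textile wall + 3×print gallery: 31 m² used, 2078 in expected visitors.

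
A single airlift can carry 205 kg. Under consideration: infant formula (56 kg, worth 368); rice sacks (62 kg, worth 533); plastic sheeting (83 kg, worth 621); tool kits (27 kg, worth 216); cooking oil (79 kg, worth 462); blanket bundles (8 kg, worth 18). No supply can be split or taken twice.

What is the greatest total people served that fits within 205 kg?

Taking the top-ratio supplies first gives rice sacks + plastic sheeting + tool kits + blanket bundles for 1388 (180 kg).
Dropping tool kits and blanket bundles frees 35 kg; slotting in infant formula (56 kg) lifts the total to 1522 at 201 kg.

1522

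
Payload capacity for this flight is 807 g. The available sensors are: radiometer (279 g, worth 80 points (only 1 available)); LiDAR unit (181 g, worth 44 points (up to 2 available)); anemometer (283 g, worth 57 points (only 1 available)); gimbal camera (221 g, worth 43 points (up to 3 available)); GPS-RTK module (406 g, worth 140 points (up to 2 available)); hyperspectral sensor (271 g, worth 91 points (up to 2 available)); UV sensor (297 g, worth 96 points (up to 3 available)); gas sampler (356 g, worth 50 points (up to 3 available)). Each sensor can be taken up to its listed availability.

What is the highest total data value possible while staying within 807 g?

By data value per g: GPS-RTK module 0.34, hyperspectral sensor 0.34, UV sensor 0.32, radiometer 0.29 lead.
Taking the top-ratio sensors first gives GPS-RTK module + hyperspectral sensor for 231 (677 g).
The 677 g tied up in GPS-RTK module and hyperspectral sensor is better spent on LiDAR unit + 2×UV sensor — total rises to 236 (775 g).
No other feasible combination exceeds 236.

236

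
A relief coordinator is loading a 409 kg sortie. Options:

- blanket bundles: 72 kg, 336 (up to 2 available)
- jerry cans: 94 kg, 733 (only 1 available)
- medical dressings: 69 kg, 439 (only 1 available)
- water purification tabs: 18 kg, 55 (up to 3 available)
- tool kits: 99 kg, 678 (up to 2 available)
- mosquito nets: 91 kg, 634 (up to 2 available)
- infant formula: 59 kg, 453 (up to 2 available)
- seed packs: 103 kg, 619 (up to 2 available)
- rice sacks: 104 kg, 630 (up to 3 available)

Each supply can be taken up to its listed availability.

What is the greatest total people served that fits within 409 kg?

By people served per kg: jerry cans 7.80, infant formula 7.68, mosquito nets 6.97 lead.
Taking the top-ratio supplies first gives jerry cans + 2×mosquito nets + 2×infant formula for 2907 (394 kg).
Dropping mosquito nets frees 91 kg; slotting in tool kits (99 kg) lifts the total to 2951 at 402 kg.

2951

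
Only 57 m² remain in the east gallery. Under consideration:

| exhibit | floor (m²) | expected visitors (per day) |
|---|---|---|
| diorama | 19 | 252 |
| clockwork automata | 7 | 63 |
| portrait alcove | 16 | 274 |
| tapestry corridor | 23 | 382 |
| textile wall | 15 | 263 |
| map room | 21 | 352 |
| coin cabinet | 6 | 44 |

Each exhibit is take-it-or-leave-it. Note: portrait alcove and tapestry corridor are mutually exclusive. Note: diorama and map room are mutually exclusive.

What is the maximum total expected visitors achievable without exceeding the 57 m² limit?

897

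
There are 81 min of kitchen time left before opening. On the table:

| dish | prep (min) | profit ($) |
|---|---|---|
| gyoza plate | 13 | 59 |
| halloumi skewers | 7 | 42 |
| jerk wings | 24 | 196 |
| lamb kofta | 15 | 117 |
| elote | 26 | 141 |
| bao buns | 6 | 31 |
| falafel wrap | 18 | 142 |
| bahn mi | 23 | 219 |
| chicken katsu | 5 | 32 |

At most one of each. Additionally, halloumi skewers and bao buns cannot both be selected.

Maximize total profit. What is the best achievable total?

Best packing: jerk wings + lamb kofta + falafel wrap + bahn mi — 80 min, 674 total.

674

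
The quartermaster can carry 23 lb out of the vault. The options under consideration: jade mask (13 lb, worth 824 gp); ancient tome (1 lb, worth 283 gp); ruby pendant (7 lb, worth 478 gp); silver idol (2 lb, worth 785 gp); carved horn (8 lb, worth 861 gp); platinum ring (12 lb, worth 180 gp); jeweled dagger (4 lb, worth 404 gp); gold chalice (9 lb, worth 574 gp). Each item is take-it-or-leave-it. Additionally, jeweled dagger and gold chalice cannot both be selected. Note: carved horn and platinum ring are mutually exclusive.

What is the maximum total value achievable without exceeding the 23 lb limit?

Taking ancient tome + ruby pendant + silver idol + carved horn + jeweled dagger: 22 lb used, 2811 in value.
The spare 1 lb is too small for any remaining item, and no feasible exchange beats 2811.

2811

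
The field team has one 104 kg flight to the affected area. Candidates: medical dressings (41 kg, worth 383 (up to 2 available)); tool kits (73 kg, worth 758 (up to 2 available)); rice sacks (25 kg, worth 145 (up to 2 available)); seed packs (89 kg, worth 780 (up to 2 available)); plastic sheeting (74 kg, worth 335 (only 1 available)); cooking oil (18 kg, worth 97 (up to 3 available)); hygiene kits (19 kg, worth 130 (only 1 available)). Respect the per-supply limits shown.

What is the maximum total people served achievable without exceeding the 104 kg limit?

903

Ranking by ratio (people served/kg): tool kits 10.38, medical dressings 9.34, seed packs 8.76.
A density-first pass picks tool kits + hygiene kits — 888 at 92 kg.
Dropping hygiene kits frees 19 kg; slotting in rice sacks (25 kg) lifts the total to 903 at 98 kg.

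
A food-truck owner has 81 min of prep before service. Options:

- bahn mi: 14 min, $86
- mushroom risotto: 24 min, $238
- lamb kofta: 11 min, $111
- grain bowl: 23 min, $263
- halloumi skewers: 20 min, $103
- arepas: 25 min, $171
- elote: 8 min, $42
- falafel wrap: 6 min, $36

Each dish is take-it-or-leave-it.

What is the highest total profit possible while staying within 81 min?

740

By profit per min: grain bowl 11.43, lamb kofta 10.09, mushroom risotto 9.92 lead.
Filling by ratio: bahn mi + mushroom risotto + lamb kofta + grain bowl + falafel wrap for 734, with 3 min left unused.
Dropping falafel wrap frees 6 min; slotting in elote (8 min) lifts the total to 740 at 80 min.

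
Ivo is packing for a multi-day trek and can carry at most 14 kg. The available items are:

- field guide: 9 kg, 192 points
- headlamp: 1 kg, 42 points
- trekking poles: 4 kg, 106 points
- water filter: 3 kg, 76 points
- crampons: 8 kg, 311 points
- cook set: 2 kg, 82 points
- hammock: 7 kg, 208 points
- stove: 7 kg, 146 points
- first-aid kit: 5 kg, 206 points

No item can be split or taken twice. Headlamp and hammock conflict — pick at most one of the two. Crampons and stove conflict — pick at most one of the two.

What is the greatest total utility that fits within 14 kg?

559

Taking the top-ratio items first gives headlamp + trekking poles + cook set + first-aid kit for 436 (12 kg).
The 6 kg tied up in trekking poles and cook set is better spent on crampons — total rises to 559 (14 kg).
An exhaustive check of the 512 subsets confirms 559.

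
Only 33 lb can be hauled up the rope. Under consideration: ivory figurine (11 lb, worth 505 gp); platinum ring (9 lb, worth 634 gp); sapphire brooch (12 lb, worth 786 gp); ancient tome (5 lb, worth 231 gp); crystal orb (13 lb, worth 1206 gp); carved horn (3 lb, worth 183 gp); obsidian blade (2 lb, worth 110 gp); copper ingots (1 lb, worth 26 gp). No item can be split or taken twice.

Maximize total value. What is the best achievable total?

2406

A density-first pass picks platinum ring + ancient tome + crystal orb + carved horn + obsidian blade + copper ingots — 2390 at 33 lb.
Dropping platinum ring and obsidian blade and copper ingots frees 12 lb; slotting in sapphire brooch (12 lb) lifts the total to 2406 at 33 lb.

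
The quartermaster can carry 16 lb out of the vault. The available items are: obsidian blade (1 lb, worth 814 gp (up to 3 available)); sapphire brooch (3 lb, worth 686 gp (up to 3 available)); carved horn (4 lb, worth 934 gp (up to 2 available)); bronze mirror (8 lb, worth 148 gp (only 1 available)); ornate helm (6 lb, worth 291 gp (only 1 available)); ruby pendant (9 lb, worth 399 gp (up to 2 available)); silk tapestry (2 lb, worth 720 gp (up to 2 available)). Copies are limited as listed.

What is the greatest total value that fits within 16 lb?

5940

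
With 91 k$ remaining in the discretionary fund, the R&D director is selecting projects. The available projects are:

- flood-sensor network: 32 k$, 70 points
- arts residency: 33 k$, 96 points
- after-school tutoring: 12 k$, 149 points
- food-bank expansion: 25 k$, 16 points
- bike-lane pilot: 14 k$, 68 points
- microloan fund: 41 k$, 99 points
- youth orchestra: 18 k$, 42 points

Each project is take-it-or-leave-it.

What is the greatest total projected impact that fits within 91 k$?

383

A density-first pass picks arts residency + after-school tutoring + bike-lane pilot + youth orchestra — 355 at 77 k$.
Replace youth orchestra with flood-sensor network: the trade gains 28 net, giving 383 at 91 k$.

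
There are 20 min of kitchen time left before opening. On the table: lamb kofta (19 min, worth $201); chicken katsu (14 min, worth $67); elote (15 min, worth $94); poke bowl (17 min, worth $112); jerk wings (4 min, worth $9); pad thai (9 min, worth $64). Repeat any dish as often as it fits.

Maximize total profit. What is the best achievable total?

The ratio ordering already packs tightly: lamb kofta, 19 min, 201.
Every other selection either busts 20 min or fails to beat 201.

201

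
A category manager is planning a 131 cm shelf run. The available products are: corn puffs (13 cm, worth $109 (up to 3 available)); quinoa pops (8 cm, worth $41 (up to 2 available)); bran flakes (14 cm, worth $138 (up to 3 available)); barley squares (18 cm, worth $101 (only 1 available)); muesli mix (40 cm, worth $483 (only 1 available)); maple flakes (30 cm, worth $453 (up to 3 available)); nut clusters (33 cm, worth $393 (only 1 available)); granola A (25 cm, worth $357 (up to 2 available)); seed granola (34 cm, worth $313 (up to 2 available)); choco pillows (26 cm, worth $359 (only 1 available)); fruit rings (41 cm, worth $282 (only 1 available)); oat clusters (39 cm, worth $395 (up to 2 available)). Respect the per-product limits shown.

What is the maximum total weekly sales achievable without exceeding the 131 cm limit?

Ranking by ratio (weekly sales/cm): maple flakes 15.10, granola A 14.28, choco pillows 13.81.
A density-first pass picks bran flakes + 3×maple flakes + granola A — 1854 at 129 cm.
Replace granola A with choco pillows: the trade gains 2 net, giving 1856 at 130 cm.
No other feasible combination exceeds 1856.

1856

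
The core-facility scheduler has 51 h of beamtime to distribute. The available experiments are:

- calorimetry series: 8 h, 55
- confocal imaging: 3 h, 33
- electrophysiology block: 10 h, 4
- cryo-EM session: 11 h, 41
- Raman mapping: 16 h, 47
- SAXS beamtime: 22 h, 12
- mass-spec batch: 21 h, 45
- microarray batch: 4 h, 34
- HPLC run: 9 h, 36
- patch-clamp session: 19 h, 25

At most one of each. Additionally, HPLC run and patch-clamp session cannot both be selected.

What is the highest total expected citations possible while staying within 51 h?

By expected citations per h: confocal imaging 11.00, microarray batch 8.50, calorimetry series 6.88 lead.
Best packing: calorimetry series + confocal imaging + cryo-EM session + Raman mapping + microarray batch + HPLC run — 51 h, 246 total.
The closest alternative, calorimetry series + cryo-EM session + Raman mapping + microarray batch + HPLC run, reaches only 213.

246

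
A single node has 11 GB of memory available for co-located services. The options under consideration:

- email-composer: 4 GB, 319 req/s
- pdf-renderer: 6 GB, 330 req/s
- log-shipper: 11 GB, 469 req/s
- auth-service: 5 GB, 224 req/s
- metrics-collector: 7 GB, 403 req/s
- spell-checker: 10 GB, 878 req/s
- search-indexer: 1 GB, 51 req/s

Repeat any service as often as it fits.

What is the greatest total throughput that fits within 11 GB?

929

Taking spell-checker + search-indexer: 11 GB used, 929 in throughput.
No other feasible combination exceeds 929.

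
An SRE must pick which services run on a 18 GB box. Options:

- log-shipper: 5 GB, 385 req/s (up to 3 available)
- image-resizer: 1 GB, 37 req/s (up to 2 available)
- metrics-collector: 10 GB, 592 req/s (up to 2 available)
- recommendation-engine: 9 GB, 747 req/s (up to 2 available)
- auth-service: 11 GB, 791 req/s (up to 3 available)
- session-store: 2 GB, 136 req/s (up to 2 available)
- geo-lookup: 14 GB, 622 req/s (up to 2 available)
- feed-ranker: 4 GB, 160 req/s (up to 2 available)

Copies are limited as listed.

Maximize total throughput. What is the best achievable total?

1494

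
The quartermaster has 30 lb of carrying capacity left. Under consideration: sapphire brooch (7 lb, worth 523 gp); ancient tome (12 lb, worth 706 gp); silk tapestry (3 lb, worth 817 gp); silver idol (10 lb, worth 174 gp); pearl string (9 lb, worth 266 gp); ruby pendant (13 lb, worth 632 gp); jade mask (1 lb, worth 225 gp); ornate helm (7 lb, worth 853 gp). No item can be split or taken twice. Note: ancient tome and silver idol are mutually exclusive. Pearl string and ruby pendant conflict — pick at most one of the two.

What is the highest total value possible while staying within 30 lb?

3124

By value per lb: silk tapestry 272.33, jade mask 225.00, ornate helm 121.86 lead.
Best packing: sapphire brooch + ancient tome + silk tapestry + jade mask + ornate helm — 30 lb, 3124 total.
An exhaustive check of the 256 subsets confirms 3124.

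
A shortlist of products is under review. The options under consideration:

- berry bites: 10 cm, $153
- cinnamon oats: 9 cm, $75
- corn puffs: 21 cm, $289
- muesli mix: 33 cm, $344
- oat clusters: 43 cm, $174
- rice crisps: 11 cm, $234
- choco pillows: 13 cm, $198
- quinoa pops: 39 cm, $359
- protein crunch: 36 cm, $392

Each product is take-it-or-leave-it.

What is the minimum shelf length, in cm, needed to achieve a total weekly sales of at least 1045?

78

Minimise cm subject to total weekly sales ≥ 1045.
corn puffs + muesli mix + rice crisps + choco pillows: 1065 weekly sales at 78 cm.
Below 78 cm the best achievable stays under 1045.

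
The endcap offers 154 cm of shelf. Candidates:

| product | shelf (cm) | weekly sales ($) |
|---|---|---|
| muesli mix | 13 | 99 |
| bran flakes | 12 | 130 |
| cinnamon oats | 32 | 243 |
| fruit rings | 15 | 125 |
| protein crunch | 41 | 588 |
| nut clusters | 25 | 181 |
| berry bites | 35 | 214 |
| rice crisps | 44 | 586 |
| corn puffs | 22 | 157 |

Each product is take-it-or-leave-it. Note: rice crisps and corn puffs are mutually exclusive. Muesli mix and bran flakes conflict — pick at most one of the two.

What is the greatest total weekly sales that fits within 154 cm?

Best packing: bran flakes + cinnamon oats + protein crunch + nut clusters + rice crisps — 154 cm, 1728 total.
An exhaustive check of the 512 subsets confirms 1728.

1728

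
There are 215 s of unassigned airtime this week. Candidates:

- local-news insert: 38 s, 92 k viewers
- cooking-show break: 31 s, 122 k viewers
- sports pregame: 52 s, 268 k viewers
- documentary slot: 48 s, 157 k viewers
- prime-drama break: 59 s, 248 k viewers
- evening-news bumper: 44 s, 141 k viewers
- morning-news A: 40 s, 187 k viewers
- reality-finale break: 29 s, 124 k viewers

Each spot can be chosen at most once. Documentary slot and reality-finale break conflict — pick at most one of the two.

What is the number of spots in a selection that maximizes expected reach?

Optimal total is 949.
One optimal bundle: cooking-show break + sports pregame + prime-drama break + morning-news A + reality-finale break (211 s).
All optima have 5 spots.

5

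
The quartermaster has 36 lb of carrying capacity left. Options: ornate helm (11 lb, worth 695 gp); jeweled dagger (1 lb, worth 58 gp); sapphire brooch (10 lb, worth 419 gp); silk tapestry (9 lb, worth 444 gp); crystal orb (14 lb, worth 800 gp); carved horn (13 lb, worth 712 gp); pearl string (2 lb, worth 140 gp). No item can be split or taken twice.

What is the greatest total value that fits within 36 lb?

Ranking by ratio (value/lb): pearl string 70.00, ornate helm 63.18, jeweled dagger 58.00, crystal orb 57.14.
Taking the top-ratio items first gives ornate helm + jeweled dagger + crystal orb + pearl string for 1693 (28 lb).
The 1 lb tied up in jeweled dagger is better spent on silk tapestry — total rises to 2079 (36 lb).
Nothing else within 36 lb beats 2079.

2079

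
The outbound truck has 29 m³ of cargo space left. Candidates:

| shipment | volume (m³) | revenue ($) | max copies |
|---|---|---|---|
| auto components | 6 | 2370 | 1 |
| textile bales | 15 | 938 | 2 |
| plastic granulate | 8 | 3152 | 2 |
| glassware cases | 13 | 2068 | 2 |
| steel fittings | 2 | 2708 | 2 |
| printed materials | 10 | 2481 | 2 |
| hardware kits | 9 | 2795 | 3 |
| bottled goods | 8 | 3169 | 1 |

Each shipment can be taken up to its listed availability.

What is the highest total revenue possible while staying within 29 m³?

Taking the top-ratio shipments first gives auto components + plastic granulate + 2×steel fittings + bottled goods for 14107 (26 m³).
Dropping auto components frees 6 m³; slotting in plastic granulate (8 m³) lifts the total to 14889 at 28 m³.
That's the maximum — no swap from here does better than 14889.

14889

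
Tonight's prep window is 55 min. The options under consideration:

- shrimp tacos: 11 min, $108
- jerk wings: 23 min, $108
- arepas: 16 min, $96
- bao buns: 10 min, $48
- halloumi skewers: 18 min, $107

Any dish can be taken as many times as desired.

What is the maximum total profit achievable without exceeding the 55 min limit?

540

5×shrimp tacos uses 55 of the 55 min and totals 540.
Nothing else within 55 min beats 540.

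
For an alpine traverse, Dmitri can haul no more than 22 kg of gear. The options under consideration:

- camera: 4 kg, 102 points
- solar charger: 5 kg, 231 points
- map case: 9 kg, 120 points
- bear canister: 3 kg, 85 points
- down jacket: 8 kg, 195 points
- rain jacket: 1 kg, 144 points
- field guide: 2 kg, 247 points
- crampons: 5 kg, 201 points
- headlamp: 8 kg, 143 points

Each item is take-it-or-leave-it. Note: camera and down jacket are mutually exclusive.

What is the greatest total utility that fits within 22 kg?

Greedy by ratio would take camera + solar charger + bear canister + rain jacket + field guide + crampons: 20 kg used, total 1010.
Dropping camera and bear canister frees 7 kg; slotting in down jacket (8 kg) lifts the total to 1018 at 21 kg.
The spare 1 kg is too small for any remaining item, and no feasible exchange beats 1018.

1018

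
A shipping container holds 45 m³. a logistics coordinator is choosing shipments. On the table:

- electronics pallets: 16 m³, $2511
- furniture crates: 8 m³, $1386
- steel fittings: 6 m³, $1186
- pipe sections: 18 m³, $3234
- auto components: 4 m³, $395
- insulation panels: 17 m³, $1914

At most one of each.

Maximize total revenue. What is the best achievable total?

7326

A density-first pass picks furniture crates + steel fittings + pipe sections + auto components — 6201 at 36 m³.
Replace furniture crates with electronics pallets: the trade gains 1125 net, giving 7326 at 44 m³.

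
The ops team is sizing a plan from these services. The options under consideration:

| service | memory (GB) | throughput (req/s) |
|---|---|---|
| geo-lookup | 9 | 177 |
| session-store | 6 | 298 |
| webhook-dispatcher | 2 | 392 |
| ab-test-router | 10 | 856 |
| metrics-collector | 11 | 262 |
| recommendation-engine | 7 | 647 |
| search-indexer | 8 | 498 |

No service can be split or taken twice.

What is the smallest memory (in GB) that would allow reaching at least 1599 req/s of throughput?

Minimise GB subject to total throughput ≥ 1599.
Taking webhook-dispatcher + ab-test-router + recommendation-engine gives 1895 (≥ 1599) for 19 GB.
Any bundle with less than 19 GB falls short of 1599.

19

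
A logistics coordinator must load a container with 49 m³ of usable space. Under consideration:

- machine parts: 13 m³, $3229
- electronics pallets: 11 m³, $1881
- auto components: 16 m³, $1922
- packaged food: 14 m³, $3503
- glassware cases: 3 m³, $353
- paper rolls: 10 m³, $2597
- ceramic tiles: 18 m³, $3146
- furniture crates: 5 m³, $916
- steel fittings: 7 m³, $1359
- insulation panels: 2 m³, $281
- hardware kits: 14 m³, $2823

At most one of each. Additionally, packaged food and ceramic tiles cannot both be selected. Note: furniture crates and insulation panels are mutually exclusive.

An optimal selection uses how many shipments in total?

5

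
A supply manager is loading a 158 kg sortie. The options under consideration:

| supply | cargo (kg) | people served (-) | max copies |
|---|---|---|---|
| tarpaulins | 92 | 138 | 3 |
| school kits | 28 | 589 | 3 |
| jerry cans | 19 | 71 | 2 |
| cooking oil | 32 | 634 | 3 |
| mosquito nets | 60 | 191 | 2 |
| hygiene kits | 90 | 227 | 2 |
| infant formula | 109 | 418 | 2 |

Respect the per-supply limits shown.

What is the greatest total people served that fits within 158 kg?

3080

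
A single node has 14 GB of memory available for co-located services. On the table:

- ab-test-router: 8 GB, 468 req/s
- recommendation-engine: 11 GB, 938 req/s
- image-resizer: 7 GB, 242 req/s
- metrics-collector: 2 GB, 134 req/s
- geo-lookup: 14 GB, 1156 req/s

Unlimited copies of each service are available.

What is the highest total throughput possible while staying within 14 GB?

Taking the top-ratio services first gives recommendation-engine + metrics-collector for 1072 (13 GB).
Dropping recommendation-engine and metrics-collector frees 13 GB; slotting in geo-lookup (14 GB) lifts the total to 1156 at 14 GB.
That's the maximum — no swap from here does better than 1156.

1156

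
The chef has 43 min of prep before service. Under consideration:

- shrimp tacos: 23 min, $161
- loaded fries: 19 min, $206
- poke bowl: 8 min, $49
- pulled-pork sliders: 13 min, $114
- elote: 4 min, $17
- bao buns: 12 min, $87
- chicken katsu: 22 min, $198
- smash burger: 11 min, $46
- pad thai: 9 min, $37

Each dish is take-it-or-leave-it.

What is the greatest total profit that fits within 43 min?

404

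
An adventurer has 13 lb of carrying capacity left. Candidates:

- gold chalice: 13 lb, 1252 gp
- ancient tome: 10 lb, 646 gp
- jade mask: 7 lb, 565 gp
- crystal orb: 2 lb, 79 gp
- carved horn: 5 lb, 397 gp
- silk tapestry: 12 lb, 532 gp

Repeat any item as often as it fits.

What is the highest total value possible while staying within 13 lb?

Gold chalice uses 13 of the 13 lb and totals 1252.
Nothing else within 13 lb beats 1252.

1252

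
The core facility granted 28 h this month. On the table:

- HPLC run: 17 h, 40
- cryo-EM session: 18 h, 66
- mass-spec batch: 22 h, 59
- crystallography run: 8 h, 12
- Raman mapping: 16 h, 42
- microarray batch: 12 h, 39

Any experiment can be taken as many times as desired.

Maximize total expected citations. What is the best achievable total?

81

Density check — cryo-EM session 3.67, microarray batch 3.25, mass-spec batch 2.68, Raman mapping 2.62 are the best per h.
Filling by ratio: cryo-EM session + crystallography run for 78, with 2 h left unused.
Replace cryo-EM session and crystallography run with Raman mapping + microarray batch: the trade gains 3 net, giving 81 at 28 h.
Every other selection either busts 28 h or fails to beat 81.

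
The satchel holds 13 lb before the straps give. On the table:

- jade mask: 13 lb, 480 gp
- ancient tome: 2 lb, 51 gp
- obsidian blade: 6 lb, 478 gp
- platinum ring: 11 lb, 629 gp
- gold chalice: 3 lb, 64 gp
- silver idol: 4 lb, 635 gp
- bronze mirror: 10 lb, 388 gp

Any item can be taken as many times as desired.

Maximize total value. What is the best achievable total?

1905

3×silver idol uses 12 of the 13 lb and totals 1905.
The spare 1 lb is too small for any remaining item, and no exchange beats 1905.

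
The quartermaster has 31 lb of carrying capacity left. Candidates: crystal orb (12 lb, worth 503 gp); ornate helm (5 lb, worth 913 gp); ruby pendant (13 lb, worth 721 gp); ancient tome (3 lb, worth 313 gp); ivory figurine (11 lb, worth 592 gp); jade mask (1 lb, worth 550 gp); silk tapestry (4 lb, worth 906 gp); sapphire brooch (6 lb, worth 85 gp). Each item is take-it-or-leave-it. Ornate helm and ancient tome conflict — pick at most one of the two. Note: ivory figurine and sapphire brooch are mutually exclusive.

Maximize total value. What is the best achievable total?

3175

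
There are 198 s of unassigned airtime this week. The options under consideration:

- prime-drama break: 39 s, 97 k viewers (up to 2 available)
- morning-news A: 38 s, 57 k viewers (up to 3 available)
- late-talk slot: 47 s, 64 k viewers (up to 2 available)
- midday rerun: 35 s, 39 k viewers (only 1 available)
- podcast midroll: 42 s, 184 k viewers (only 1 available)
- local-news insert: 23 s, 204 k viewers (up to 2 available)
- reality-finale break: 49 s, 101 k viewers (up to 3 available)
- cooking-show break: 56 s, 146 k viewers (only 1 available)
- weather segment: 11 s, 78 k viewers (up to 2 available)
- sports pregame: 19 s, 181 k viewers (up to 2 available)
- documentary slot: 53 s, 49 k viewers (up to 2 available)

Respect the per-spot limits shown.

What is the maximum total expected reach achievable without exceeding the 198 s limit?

Ranking by ratio (expected reach/s): sports pregame 9.53, local-news insert 8.87, weather segment 7.09.
Taking the top-ratio spots first gives prime-drama break + podcast midroll + 2×local-news insert + 2×weather segment + 2×sports pregame for 1207 (187 s).
The 39 s tied up in prime-drama break is better spent on reality-finale break — total rises to 1211 (197 s).

1211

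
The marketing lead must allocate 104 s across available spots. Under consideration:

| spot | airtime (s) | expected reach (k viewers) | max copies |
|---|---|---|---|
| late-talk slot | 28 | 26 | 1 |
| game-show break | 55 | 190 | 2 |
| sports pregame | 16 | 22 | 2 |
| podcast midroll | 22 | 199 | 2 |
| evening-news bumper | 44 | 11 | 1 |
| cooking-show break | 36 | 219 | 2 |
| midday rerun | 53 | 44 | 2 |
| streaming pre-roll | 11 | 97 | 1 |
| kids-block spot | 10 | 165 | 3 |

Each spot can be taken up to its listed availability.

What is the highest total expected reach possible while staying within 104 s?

The ratio ordering already packs tightly: sports pregame + 2×podcast midroll + streaming pre-roll + 3×kids-block spot, 101 s, 1012.
Every other selection either busts 104 s or exceeds an availability limit or fails to beat 1012.

1012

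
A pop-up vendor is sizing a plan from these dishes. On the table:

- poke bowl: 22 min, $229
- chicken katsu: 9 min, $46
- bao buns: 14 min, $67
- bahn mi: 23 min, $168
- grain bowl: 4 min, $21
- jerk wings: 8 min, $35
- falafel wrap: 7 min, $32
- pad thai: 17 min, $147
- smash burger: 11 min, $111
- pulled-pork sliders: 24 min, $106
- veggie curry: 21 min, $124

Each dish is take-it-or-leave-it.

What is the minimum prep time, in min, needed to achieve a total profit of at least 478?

50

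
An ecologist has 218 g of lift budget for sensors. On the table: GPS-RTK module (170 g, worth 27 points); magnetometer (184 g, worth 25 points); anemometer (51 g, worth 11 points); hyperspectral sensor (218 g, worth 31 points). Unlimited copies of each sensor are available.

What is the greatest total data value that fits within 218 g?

Ranking by ratio (data value/g): anemometer 0.22, GPS-RTK module 0.16, hyperspectral sensor 0.14, magnetometer 0.14.
The ratio ordering already packs tightly: 4×anemometer, 204 g, 44.
That's the maximum — no swap from here does better than 44.

44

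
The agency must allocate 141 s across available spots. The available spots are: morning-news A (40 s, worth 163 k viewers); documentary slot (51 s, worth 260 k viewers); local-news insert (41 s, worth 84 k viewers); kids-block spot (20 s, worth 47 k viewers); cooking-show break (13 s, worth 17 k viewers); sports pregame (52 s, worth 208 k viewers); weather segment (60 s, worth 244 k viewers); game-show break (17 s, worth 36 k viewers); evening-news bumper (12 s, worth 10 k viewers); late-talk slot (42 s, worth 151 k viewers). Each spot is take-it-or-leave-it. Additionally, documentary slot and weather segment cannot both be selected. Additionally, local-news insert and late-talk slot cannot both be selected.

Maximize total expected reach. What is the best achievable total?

Ranking by ratio (expected reach/s): documentary slot 5.10, morning-news A 4.08, weather segment 4.07.
Morning-news A + documentary slot + late-talk slot uses 133 of the 141 s and totals 574.

574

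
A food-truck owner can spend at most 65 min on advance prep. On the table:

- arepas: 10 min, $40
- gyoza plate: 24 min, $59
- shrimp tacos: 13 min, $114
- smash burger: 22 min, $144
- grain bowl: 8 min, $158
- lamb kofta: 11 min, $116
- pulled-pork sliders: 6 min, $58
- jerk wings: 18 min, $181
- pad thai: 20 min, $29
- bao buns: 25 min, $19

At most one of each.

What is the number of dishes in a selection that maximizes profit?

The maximum profit within 65 min is 657.
One optimal bundle: smash burger + grain bowl + lamb kofta + pulled-pork sliders + jerk wings (65 min).
Every optimal selection uses 5 dishes.

5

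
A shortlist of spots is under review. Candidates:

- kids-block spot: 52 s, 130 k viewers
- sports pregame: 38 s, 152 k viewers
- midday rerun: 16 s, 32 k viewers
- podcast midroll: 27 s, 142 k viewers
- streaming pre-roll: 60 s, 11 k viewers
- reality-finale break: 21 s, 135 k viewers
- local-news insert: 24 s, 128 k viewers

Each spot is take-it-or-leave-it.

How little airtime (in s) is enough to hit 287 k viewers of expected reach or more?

Minimise s subject to total expected reach ≥ 287.
sports pregame + reality-finale break reaches 287 using 59 s.
Any bundle with less than 59 s falls short of 287.

59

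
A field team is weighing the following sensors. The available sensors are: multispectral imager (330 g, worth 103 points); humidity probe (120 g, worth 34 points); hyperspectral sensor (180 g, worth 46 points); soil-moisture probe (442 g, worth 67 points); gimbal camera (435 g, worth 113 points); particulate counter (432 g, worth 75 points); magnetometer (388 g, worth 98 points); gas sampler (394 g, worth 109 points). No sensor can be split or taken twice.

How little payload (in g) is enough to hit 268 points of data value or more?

1009

Minimise g subject to total data value ≥ 268.
hyperspectral sensor + gimbal camera + gas sampler: 268 data value at 1009 g.
No combination under 1009 g hits 268.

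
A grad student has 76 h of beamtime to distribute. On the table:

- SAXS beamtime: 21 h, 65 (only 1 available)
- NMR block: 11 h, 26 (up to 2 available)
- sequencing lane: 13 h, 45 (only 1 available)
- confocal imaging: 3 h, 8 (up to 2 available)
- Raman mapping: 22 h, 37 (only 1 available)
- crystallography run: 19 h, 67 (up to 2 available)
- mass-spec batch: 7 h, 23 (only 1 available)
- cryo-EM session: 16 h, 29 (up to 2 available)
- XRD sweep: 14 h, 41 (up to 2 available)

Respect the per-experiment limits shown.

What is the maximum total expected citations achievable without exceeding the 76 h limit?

Ranking by ratio (expected citations/h): crystallography run 3.53, sequencing lane 3.46, mass-spec batch 3.29, SAXS beamtime 3.10.
The ratio heuristic lands on sequencing lane + confocal imaging + 2×crystallography run + mass-spec batch + XRD sweep (251) but leaves 1 h idle.
Replace mass-spec batch and XRD sweep with SAXS beamtime: the trade gains 1 net, giving 252 at 75 h.
Nothing else within 76 h beats 252.

252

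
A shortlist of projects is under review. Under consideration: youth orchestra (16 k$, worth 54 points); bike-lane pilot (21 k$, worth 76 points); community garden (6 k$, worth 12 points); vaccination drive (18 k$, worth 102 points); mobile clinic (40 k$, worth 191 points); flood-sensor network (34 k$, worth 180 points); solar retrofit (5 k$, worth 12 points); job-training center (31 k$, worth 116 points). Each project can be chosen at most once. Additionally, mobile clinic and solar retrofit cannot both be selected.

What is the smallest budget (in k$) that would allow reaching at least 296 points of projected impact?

63

Need the lightest bundle worth ≥ 296.
community garden + vaccination drive + flood-sensor network + solar retrofit: 306 projected impact at 63 k$.
Any bundle with less than 63 k$ falls short of 296.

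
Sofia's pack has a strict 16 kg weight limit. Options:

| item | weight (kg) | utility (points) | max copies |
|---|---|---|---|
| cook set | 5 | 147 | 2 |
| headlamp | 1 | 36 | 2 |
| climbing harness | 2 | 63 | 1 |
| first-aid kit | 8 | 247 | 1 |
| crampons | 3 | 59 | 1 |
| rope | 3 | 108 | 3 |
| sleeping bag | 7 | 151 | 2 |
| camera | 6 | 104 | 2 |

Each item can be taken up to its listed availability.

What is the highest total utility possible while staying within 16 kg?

A density-first pass picks 2×headlamp + climbing harness + crampons + 3×rope — 518 at 16 kg.
The 5 kg tied up in climbing harness and crampons is better spent on cook set — total rises to 543 (16 kg).
No other feasible combination exceeds 543.

543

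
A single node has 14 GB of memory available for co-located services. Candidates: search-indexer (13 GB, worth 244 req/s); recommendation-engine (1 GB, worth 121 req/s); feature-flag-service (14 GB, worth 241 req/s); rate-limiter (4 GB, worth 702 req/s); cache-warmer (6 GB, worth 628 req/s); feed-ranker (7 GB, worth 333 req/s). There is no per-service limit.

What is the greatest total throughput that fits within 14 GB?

2348

Taking 2×recommendation-engine + 3×rate-limiter: 14 GB used, 2348 in throughput.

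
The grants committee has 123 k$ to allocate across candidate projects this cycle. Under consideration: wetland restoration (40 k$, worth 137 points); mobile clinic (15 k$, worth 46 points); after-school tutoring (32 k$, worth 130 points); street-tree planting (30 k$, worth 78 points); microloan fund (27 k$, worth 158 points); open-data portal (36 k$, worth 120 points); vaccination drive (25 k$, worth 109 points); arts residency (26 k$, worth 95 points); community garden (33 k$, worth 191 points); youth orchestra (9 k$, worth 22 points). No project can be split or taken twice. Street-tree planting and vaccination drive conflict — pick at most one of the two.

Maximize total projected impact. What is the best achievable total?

588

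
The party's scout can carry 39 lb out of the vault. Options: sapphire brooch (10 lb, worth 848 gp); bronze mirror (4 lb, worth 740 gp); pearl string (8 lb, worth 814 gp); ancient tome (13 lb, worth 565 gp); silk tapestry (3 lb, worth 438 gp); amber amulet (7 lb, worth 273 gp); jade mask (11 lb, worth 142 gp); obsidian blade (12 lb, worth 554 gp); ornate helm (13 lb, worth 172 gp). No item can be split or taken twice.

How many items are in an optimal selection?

5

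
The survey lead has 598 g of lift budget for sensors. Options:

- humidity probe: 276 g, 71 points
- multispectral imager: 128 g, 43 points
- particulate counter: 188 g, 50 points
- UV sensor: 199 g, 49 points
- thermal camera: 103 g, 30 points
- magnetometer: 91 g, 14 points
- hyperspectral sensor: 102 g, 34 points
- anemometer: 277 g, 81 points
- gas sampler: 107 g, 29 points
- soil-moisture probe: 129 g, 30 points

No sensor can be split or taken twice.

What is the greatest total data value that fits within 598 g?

Ranking by ratio (data value/g): multispectral imager 0.34, hyperspectral sensor 0.33, anemometer 0.29, thermal camera 0.29.
A density-first pass picks multispectral imager + magnetometer + hyperspectral sensor + anemometer — 172 at 598 g.
The 193 g tied up in magnetometer and hyperspectral sensor is better spent on particulate counter — total rises to 174 (593 g).

174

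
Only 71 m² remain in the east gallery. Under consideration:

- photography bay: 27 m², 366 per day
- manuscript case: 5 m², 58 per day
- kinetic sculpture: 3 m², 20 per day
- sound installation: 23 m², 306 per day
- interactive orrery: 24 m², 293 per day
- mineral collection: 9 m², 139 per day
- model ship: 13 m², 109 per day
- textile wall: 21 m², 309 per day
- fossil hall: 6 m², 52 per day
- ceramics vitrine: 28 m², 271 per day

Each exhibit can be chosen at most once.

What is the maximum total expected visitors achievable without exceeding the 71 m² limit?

981

Greedy by ratio would take photography bay + manuscript case + kinetic sculpture + mineral collection + textile wall + fossil hall: 71 m² used, total 944.
Reworking the packing: photography bay + sound installation + textile wall uses 71 m² and improves the total to 981.
Runner-up photography bay + manuscript case + kinetic sculpture + mineral collection + textile wall + fossil hall tops out at 944.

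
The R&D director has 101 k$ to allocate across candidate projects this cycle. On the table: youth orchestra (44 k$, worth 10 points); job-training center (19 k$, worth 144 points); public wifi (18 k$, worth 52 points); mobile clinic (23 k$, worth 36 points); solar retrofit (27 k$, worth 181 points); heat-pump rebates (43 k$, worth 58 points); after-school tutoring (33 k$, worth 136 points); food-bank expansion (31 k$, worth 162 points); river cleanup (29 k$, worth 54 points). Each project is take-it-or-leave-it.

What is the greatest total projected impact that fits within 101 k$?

Taking job-training center + public wifi + solar retrofit + food-bank expansion: 95 k$ used, 539 in projected impact.
Next best is job-training center + mobile clinic + solar retrofit + food-bank expansion at 523 (100 k$) — short by 16.

539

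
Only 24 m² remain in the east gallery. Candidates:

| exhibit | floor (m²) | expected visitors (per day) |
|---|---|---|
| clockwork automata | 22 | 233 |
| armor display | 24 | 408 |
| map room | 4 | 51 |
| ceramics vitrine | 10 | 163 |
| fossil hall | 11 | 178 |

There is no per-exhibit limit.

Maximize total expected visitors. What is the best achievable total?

408

Density check — armor display 17.00, ceramics vitrine 16.30, fossil hall 16.18, map room 12.75 are the best per m².
Armor display uses 24 of the 24 m² and totals 408.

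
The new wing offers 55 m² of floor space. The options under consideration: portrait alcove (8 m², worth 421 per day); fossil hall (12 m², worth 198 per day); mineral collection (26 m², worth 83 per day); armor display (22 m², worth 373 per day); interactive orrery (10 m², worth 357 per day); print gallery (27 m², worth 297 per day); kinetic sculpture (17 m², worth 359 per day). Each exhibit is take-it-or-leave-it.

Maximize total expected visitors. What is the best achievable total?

1349

Density check — portrait alcove 52.62, interactive orrery 35.70, kinetic sculpture 21.12, armor display 16.95 are the best per m².
A density-first pass picks portrait alcove + fossil hall + interactive orrery + kinetic sculpture — 1335 at 47 m².
The 17 m² tied up in kinetic sculpture is better spent on armor display — total rises to 1349 (52 m²).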